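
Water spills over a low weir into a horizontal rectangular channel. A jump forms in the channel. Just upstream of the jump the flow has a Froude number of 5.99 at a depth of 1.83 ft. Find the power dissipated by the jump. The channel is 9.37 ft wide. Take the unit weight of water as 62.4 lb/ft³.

P = 1747 hp

Fr₁ = 5.99 (given).
Sequent-depth ratio: y₂/y₁ = ½[√(1 + 8Fr₁²) − 1] = ½[√288.0 − 1] = 7.99.
y₂ = 7.99 × 1.83 = 14.6 ft.
V₁ = Fr₁·√(g·y₁) = 5.99×√(32.2×1.83) = 46.0 ft/s; q = V₁·y₁ = 84.1 ft²/s. V₂ = q/y₂ = 84.1/14.6 = 5.76 ft/s. E₁ = y₁ + V₁²/2g = 34.7 ft; E₂ = y₂ + V₂²/2g = 15.1 ft. ΔE = E₁ − E₂ = 19.5 ft.
Q = q·b = 84.1 × 9.37 = 788 cfs. P = γ·Q·ΔE/550 = 62.4 × 788 × 19.5 / 550 = 1747 hp.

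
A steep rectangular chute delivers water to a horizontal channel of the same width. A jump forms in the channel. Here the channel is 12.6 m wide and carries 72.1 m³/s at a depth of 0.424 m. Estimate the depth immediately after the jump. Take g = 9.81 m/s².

y₂ = 3.76 m

q = Q/b = 72.1/12.6 = 5.72 m²/s; V₁ = q/y₁ = 13.5 m/s. Fr₁ = V₁/√(g·y₁) = 6.62.
Bélanger equation: y₂/y₁ = ½[√(1 + 8Fr₁²) − 1] = ½[√351.3 − 1] = 8.87.
y₂ = 8.87 × 0.424 = 3.76 m.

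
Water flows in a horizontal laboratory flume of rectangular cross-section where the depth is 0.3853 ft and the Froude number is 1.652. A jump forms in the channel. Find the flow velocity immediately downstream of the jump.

V₂ = 3.080 ft/s

Fr₁ = 1.652 (given).
By Bélanger, y₂/y₁ = ½[√(1 + 8Fr₁²) − 1] = ½[√22.833 − 1] = 1.889.
y₂ = 1.889 × 0.3853 = 0.7279 ft.
V₁ = Fr₁·√(g·y₁) = 1.652×√(32.2×0.3853) = 5.819 ft/s; q = V₁·y₁ = 2.242 ft²/s.
V₂ = q/y₂ = 2.242/0.7279 = 3.080 ft/s.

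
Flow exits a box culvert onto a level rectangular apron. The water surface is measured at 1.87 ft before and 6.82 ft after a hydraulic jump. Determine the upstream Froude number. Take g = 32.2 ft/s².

For a rectangular channel the momentum equation gives q² = ½·g·y₁·y₂·(y₁ + y₂) = ½×32.2×1.87×6.82×8.69 = 1784.
q = √1784 = 42.2 ft²/s.
V₁ = q/y₁ = 22.6 ft/s; Fr₁ = V₁/√(g·y₁) = 2.91.

Fr₁ = 2.91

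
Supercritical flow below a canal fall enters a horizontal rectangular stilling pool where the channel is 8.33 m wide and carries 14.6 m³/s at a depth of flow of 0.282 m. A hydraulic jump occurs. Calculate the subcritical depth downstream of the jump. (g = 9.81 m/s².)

y₂ = 1.36 m

q = Q/b = 14.6/8.33 = 1.75 m²/s; V₁ = q/y₁ = 6.22 m/s. Fr₁ = V₁/√(g·y₁) = 3.74.
By Bélanger, y₂/y₁ = ½[√(1 + 8Fr₁²) − 1] = ½[√112.7 − 1] = 4.81.
y₂ = 4.81 × 0.282 = 1.36 m.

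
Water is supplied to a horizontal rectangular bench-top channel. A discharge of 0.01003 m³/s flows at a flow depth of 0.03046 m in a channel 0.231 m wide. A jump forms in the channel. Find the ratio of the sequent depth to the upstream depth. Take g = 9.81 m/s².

q = Q/b = 0.01003/0.231 = 0.04342 m²/s; V₁ = q/y₁ = 1.425 m/s. Fr₁ = V₁/√(g·y₁) = 2.608.
From the momentum equation for a rectangular channel, y₂/y₁ = ½[√(1 + 8Fr₁²) − 1] = ½[√55.401 − 1] = 3.222.

y₂/y₁ = 3.222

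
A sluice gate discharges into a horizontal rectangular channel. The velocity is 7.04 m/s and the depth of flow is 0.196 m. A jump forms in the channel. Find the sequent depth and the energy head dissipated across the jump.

y₂ = 1.31 m; ΔE = 1.35 m

Fr₁ = V₁/√(g·y₁) = 7.04/√(9.81×0.196) = 5.08.
From the momentum equation for a rectangular channel, y₂/y₁ = ½[√(1 + 8Fr₁²) − 1] = ½[√207.2 − 1] = 6.70.
y₂ = 6.70 × 0.196 = 1.31 m.
q = V₁·y₁ = 7.04 × 0.196 = 1.38 m²/s. V₂ = q/y₂ = 1.38/1.31 = 1.05 m/s. E₁ = y₁ + V₁²/2g = 2.72 m; E₂ = y₂ + V₂²/2g = 1.37 m. ΔE = E₁ − E₂ = 1.35 m.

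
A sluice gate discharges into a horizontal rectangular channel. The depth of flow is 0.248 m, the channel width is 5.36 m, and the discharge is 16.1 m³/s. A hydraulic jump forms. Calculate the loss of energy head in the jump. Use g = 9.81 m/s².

q = Q/b = 16.1/5.36 = 3.00 m²/s; V₁ = q/y₁ = 12.1 m/s. Fr₁ = V₁/√(g·y₁) = 7.77.
Bélanger equation: y₂/y₁ = ½[√(1 + 8Fr₁²) − 1] = ½[√483.4 − 1] = 10.5.
y₂ = 10.5 × 0.248 = 2.60 m.
V₂ = q/y₂ = 3.00/2.60 = 1.15 m/s. E₁ = y₁ + V₁²/2g = 7.72 m; E₂ = y₂ + V₂²/2g = 2.67 m. ΔE = E₁ − E₂ = 5.05 m.

ΔE = 5.05 m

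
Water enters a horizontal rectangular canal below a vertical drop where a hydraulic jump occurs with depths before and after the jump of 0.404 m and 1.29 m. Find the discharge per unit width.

For a rectangular channel the momentum equation gives q² = ½·g·y₁·y₂·(y₁ + y₂) = ½×9.81×0.404×1.29×1.69 = 4.33.
q = √4.33 = 2.08 m²/s.

q = 2.08 m²/s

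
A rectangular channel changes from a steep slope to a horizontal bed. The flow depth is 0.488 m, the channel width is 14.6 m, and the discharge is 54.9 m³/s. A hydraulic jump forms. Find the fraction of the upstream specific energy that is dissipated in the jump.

ΔE/E₁ = 0.332 (33.2%)

q = Q/b = 54.9/14.6 = 3.76 m²/s; V₁ = q/y₁ = 7.71 m/s. Fr₁ = V₁/√(g·y₁) = 3.52.
From the momentum equation for a rectangular channel, y₂/y₁ = ½[√(1 + 8Fr₁²) − 1] = ½[√100.2 − 1] = 4.51.
y₂ = 4.51 × 0.488 = 2.20 m.
E₁ = y₁ + V₁²/2g = 3.51 m. ΔE = (y₂ − y₁)³/(4y₁y₂) = 1.17 m. ΔE/E₁ = 1.17/3.51 = 0.332.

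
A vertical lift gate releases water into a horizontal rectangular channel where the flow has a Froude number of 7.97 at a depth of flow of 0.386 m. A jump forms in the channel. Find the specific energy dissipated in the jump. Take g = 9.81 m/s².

ΔE = 8.38 m

Fr₁ = 7.97 (given).
From the momentum equation for a rectangular channel, y₂/y₁ = ½[√(1 + 8Fr₁²) − 1] = ½[√509.2 − 1] = 10.8.
y₂ = 10.8 × 0.386 = 4.16 m.
Head loss: ΔE = (y₂ − y₁)³/(4y₁y₂) = (4.16 − 0.386)³/(4×0.386×4.16) = 53.8/6.43 = 8.38 m.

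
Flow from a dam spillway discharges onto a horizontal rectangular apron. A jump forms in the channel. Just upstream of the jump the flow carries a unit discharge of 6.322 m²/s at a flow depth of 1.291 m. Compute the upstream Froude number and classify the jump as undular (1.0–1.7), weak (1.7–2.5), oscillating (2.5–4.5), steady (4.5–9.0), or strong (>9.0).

Fr₁ = 1.376; undular jump

V₁ = q/y₁ = 6.322/1.291 = 4.897 m/s. Fr₁ = V₁/√(g·y₁) = 4.897/√(9.81×1.291) = 1.376.
Fr₁ = 1.376 lies in the undular range.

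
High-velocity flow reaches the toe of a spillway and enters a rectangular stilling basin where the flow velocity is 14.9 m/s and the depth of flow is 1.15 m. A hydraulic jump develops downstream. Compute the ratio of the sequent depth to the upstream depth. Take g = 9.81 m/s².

y₂/y₁ = 5.79

Fr₁ = V₁/√(g·y₁) = 14.9/√(9.81×1.15) = 4.44.
From the momentum equation for a rectangular channel, y₂/y₁ = ½[√(1 + 8Fr₁²) − 1] = ½[√158.4 − 1] = 5.79.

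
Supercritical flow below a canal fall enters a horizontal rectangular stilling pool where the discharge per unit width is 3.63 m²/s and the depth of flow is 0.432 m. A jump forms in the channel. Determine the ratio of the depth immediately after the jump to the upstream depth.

y₂/y₁ = 5.29

V₁ = q/y₁ = 3.63/0.432 = 8.40 m/s. Fr₁ = V₁/√(g·y₁) = 8.40/√(9.81×0.432) = 4.08.
Bélanger equation: y₂/y₁ = ½[√(1 + 8Fr₁²) − 1] = ½[√134.3 − 1] = 5.29.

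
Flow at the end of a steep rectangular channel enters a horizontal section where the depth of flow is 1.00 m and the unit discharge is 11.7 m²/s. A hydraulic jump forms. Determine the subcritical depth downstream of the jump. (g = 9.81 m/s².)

y₂ = 4.81 m

V₁ = q/y₁ = 11.7/1.00 = 11.7 m/s. Fr₁ = V₁/√(g·y₁) = 11.7/√(9.81×1.00) = 3.74.
Bélanger equation: y₂/y₁ = ½[√(1 + 8Fr₁²) − 1] = ½[√112.6 − 1] = 4.81.
y₂ = 4.81 × 1.00 = 4.81 m.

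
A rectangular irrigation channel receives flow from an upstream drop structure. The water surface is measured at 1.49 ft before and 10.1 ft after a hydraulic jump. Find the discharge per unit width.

For a rectangular channel the momentum equation gives q² = ½·g·y₁·y₂·(y₁ + y₂) = ½×32.2×1.49×10.1×11.6 = 2808.
q = √2808 = 53.0 ft²/s.

q = 53.0 ft²/s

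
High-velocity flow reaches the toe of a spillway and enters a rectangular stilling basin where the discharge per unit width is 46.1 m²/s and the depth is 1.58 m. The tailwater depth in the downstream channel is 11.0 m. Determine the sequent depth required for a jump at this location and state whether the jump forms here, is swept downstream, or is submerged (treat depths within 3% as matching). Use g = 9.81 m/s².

y₂ = 15.8 m; the jump is swept downstream

V₁ = q/y₁ = 46.1/1.58 = 29.2 m/s. Fr₁ = V₁/√(g·y₁) = 29.2/√(9.81×1.58) = 7.41.
By Bélanger, y₂/y₁ = ½[√(1 + 8Fr₁²) − 1] = ½[√440.4 − 1] = 9.99.
y₂ = 9.99 × 1.58 = 15.8 m.
Tailwater y_tw = 11.0 m: y_tw < y₂, so the jump is swept downstream.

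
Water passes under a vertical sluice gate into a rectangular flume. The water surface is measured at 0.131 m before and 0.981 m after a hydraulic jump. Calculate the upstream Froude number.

Fr₁ = 5.64

For a rectangular channel the momentum equation gives q² = ½·g·y₁·y₂·(y₁ + y₂) = ½×9.81×0.131×0.981×1.11 = 0.701.
q = √0.701 = 0.837 m²/s.
V₁ = q/y₁ = 6.39 m/s; Fr₁ = V₁/√(g·y₁) = 5.64.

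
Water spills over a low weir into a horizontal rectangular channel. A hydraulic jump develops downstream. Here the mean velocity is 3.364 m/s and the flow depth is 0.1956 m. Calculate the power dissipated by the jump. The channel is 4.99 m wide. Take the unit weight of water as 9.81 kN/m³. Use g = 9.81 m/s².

Fr₁ = V₁/√(g·y₁) = 3.364/√(9.81×0.1956) = 2.428.
Bélanger equation: y₂/y₁ = ½[√(1 + 8Fr₁²) − 1] = ½[√48.181 − 1] = 2.971.
y₂ = 2.971 × 0.1956 = 0.5811 m.
q = V₁·y₁ = 3.364 × 0.1956 = 0.6580 m²/s. V₂ = q/y₂ = 0.6580/0.5811 = 1.132 m/s. E₁ = y₁ + V₁²/2g = 0.7724 m; E₂ = y₂ + V₂²/2g = 0.6464 m. ΔE = E₁ − E₂ = 0.1260 m.
Q = q·b = 0.6580 × 4.99 = 3.283 m³/s. P = γ·Q·ΔE = 9.81 × 3.283 × 0.1260 = 4.058 kW.

P = 4.058 kW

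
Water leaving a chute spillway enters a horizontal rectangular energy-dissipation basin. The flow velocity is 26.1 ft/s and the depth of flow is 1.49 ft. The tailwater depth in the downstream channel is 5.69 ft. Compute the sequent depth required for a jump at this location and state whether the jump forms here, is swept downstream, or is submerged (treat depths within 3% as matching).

y₂ = 7.23 ft; the jump is swept downstream

Fr₁ = V₁/√(g·y₁) = 26.1/√(32.2×1.49) = 3.77.
Sequent-depth ratio: y₂/y₁ = ½[√(1 + 8Fr₁²) − 1] = ½[√114.6 − 1] = 4.85.
y₂ = 4.85 × 1.49 = 7.23 ft.
Tailwater y_tw = 5.69 ft: y_tw < y₂, so the jump is swept downstream.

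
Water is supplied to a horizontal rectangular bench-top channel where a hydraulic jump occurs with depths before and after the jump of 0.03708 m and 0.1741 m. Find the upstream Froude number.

For a rectangular channel the momentum equation gives q² = ½·g·y₁·y₂·(y₁ + y₂) = ½×9.81×0.03708×0.1741×0.2112 = 0.006687.
q = √0.006687 = 0.08177 m²/s.
V₁ = q/y₁ = 2.205 m/s; Fr₁ = V₁/√(g·y₁) = 3.657.

Fr₁ = 3.657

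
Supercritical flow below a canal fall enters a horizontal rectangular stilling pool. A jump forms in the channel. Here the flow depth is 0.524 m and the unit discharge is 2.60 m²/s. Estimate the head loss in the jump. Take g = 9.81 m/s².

ΔE = 0.217 m

V₁ = q/y₁ = 2.60/0.524 = 4.96 m/s. Fr₁ = V₁/√(g·y₁) = 4.96/√(9.81×0.524) = 2.19.
Conjugate-depth relation: y₂/y₁ = ½[√(1 + 8Fr₁²) − 1] = ½[√39.32 − 1] = 2.64.
y₂ = 2.64 × 0.524 = 1.38 m.
V₂ = q/y₂ = 2.60/1.38 = 1.88 m/s. E₁ = y₁ + V₁²/2g = 1.78 m; E₂ = y₂ + V₂²/2g = 1.56 m. ΔE = E₁ − E₂ = 0.217 m.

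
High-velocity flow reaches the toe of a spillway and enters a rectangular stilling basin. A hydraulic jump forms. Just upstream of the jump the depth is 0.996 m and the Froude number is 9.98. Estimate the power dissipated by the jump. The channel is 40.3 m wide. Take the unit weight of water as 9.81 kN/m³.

P = 451566 kW

Fr₁ = 9.98 (given).
By Bélanger, y₂/y₁ = ½[√(1 + 8Fr₁²) − 1] = ½[√797.8 − 1] = 13.6.
y₂ = 13.6 × 0.996 = 13.6 m.
V₁ = Fr₁·√(g·y₁) = 9.98×√(9.81×0.996) = 31.2 m/s; q = V₁·y₁ = 31.1 m²/s. V₂ = q/y₂ = 31.1/13.6 = 2.29 m/s. E₁ = y₁ + V₁²/2g = 50.6 m; E₂ = y₂ + V₂²/2g = 13.8 m. ΔE = E₁ − E₂ = 36.8 m.
Q = q·b = 31.1 × 40.3 = 1252 m³/s. P = γ·Q·ΔE = 9.81 × 1252 × 36.8 = 451566 kW.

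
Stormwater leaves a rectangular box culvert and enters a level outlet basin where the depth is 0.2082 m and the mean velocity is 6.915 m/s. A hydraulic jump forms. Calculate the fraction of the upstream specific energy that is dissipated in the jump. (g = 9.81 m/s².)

Fr₁ = V₁/√(g·y₁) = 6.915/√(9.81×0.2082) = 4.839.
By Bélanger, y₂/y₁ = ½[√(1 + 8Fr₁²) − 1] = ½[√188.29 − 1] = 6.361.
y₂ = 6.361 × 0.2082 = 1.324 m.
E₁ = y₁ + V₁²/2g = 2.645 m. ΔE = (y₂ − y₁)³/(4y₁y₂) = 1.261 m. ΔE/E₁ = 1.261/2.645 = 0.477.

ΔE/E₁ = 0.477 (47.7%)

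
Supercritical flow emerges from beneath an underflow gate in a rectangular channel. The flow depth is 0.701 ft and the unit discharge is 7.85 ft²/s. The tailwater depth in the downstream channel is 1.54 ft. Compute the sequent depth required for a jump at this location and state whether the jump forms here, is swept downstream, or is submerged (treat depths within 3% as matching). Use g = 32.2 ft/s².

V₁ = q/y₁ = 7.85/0.701 = 11.2 ft/s. Fr₁ = V₁/√(g·y₁) = 11.2/√(32.2×0.701) = 2.36.
From the momentum equation for a rectangular channel, y₂/y₁ = ½[√(1 + 8Fr₁²) − 1] = ½[√45.44 − 1] = 2.87.
y₂ = 2.87 × 0.701 = 2.01 ft.
Tailwater y_tw = 1.54 ft: y_tw < y₂, so the jump is swept downstream.

y₂ = 2.01 ft; the jump is swept downstream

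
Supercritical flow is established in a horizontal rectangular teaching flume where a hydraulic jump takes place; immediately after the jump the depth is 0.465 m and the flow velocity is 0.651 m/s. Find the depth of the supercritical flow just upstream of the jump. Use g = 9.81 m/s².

y₁ = 0.0745 m

Fr₂ = V₂/√(g·y₂) = 0.651/√(9.81×0.465) = 0.305.
From the momentum equation (using Fr₂), y₁/y₂ = ½[√(1 + 8Fr₂²) − 1] = ½[√1.743 − 1] = 0.160.
y₁ = 0.160 × 0.465 = 0.0745 m.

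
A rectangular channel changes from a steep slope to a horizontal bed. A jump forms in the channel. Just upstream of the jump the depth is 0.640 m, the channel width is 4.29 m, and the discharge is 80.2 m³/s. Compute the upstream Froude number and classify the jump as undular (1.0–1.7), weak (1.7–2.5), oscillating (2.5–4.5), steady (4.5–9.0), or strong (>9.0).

q = Q/b = 80.2/4.29 = 18.7 m²/s; V₁ = q/y₁ = 29.2 m/s. Fr₁ = V₁/√(g·y₁) = 11.7.
Fr₁ = 11.7 lies in the strong range.

Fr₁ = 11.7; strong jump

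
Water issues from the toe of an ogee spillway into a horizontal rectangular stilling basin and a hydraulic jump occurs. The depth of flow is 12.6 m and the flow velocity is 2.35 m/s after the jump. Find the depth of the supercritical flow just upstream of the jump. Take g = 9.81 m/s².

Fr₂ = V₂/√(g·y₂) = 2.35/√(9.81×12.6) = 0.211.
The Bélanger relation is symmetric: y₁/y₂ = ½[√(1 + 8Fr₂²) − 1] = ½[√1.357 − 1] = 0.0825.
y₁ = 0.0825 × 12.6 = 1.04 m.

y₁ = 1.04 m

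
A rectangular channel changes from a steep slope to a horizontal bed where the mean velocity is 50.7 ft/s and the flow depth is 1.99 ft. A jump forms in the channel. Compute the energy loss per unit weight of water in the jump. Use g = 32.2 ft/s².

ΔE = 24.5 ft

Fr₁ = V₁/√(g·y₁) = 50.7/√(32.2×1.99) = 6.33.
From the momentum equation for a rectangular channel, y₂/y₁ = ½[√(1 + 8Fr₁²) − 1] = ½[√321.9 − 1] = 8.47.
y₂ = 8.47 × 1.99 = 16.9 ft.
Head loss: ΔE = (y₂ − y₁)³/(4y₁y₂) = (16.9 − 1.99)³/(4×1.99×16.9) = 3286/134 = 24.5 ft.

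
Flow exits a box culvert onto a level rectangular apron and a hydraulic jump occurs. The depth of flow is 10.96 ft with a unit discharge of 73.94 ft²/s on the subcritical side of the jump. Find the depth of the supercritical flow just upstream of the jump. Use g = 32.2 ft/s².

y₁ = 2.331 ft

V₂ = q/y₂ = 73.94/10.96 = 6.746 ft/s; Fr₂ = V₂/√(g·y₂) = 0.3591.
The Bélanger relation is symmetric: y₁/y₂ = ½[√(1 + 8Fr₂²) − 1] = ½[√2.0317 − 1] = 0.2127.
y₁ = 0.2127 × 10.96 = 2.331 ft.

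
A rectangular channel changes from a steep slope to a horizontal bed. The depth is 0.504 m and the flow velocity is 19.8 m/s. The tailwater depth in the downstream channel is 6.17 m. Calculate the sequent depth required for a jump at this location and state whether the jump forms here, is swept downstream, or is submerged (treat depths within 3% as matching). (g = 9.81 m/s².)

Fr₁ = V₁/√(g·y₁) = 19.8/√(9.81×0.504) = 8.90.
Sequent-depth ratio: y₂/y₁ = ½[√(1 + 8Fr₁²) − 1] = ½[√635.3 − 1] = 12.1.
y₂ = 12.1 × 0.504 = 6.10 m.
Tailwater y_tw = 6.17 m: y_tw ≈ y₂, so the jump forms here.

y₂ = 6.10 m; the jump forms here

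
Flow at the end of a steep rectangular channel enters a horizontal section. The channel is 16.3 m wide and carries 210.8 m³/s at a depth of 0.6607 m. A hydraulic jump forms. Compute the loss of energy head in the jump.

q = Q/b = 210.8/16.3 = 12.93 m²/s; V₁ = q/y₁ = 19.57 m/s. Fr₁ = V₁/√(g·y₁) = 7.689.
Sequent-depth ratio: y₂/y₁ = ½[√(1 + 8Fr₁²) − 1] = ½[√473.91 − 1] = 10.38.
y₂ = 10.38 × 0.6607 = 6.861 m.
Head loss: ΔE = (y₂ − y₁)³/(4y₁y₂) = (6.861 − 0.6607)³/(4×0.6607×6.861) = 238.4/18.13 = 13.15 m.

ΔE = 13.15 m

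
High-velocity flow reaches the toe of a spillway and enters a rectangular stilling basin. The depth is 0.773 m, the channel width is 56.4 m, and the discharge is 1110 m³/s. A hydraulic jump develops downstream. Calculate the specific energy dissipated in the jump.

ΔE = 23.9 m

q = Q/b = 1110/56.4 = 19.7 m²/s; V₁ = q/y₁ = 25.5 m/s. Fr₁ = V₁/√(g·y₁) = 9.25.
Conjugate-depth relation: y₂/y₁ = ½[√(1 + 8Fr₁²) − 1] = ½[√684.9 − 1] = 12.6.
y₂ = 12.6 × 0.773 = 9.73 m.
Head loss: ΔE = (y₂ − y₁)³/(4y₁y₂) = (9.73 − 0.773)³/(4×0.773×9.73) = 718/30.1 = 23.9 m.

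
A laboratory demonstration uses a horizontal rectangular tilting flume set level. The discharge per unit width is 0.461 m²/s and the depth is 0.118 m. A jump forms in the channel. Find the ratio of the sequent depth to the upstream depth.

V₁ = q/y₁ = 0.461/0.118 = 3.91 m/s. Fr₁ = V₁/√(g·y₁) = 3.91/√(9.81×0.118) = 3.63.
Sequent-depth ratio: y₂/y₁ = ½[√(1 + 8Fr₁²) − 1] = ½[√106.5 − 1] = 4.66.

y₂/y₁ = 4.66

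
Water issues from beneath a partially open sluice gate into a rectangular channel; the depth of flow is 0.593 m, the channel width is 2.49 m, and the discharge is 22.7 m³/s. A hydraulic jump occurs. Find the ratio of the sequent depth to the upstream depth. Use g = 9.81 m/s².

y₂/y₁ = 8.53

q = Q/b = 22.7/2.49 = 9.12 m²/s; V₁ = q/y₁ = 15.4 m/s. Fr₁ = V₁/√(g·y₁) = 6.37.
Conjugate-depth relation: y₂/y₁ = ½[√(1 + 8Fr₁²) − 1] = ½[√326.0 − 1] = 8.53.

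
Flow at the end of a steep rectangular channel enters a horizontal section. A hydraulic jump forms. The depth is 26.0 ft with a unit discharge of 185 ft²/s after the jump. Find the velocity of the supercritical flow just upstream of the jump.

V₁ = 65.2 ft/s

V₂ = q/y₂ = 185/26.0 = 7.12 ft/s; Fr₂ = V₂/√(g·y₂) = 0.246.
Since the conjugate-depth ratio holds either way, y₁/y₂ = ½[√(1 + 8Fr₂²) − 1] = ½[√1.484 − 1] = 0.109.
y₁ = 0.109 × 26.0 = 2.84 ft.
V₁ = q/y₁ = 185/2.84 = 65.2 ft/s.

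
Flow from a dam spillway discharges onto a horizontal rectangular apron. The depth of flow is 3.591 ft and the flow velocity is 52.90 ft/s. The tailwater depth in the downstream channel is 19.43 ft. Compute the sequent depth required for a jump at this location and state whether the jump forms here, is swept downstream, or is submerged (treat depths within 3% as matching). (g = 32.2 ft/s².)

y₂ = 23.25 ft; the jump is swept downstream

Fr₁ = V₁/√(g·y₁) = 52.90/√(32.2×3.591) = 4.919.
From the momentum equation for a rectangular channel, y₂/y₁ = ½[√(1 + 8Fr₁²) − 1] = ½[√194.61 − 1] = 6.475.
y₂ = 6.475 × 3.591 = 23.25 ft.
Tailwater y_tw = 19.43 ft: y_tw < y₂, so the jump is swept downstream.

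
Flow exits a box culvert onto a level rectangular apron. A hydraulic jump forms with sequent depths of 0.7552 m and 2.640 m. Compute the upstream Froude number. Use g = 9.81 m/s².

For a rectangular channel the momentum equation gives q² = ½·g·y₁·y₂·(y₁ + y₂) = ½×9.81×0.7552×2.640×3.395 = 33.20.
q = √33.20 = 5.762 m²/s.
V₁ = q/y₁ = 7.630 m/s; Fr₁ = V₁/√(g·y₁) = 2.803.

Fr₁ = 2.803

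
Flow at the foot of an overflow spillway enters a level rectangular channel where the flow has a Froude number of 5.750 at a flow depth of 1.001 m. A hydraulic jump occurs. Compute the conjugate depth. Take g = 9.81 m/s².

y₂ = 7.655 m

Fr₁ = 5.750 (given).
Bélanger equation: y₂/y₁ = ½[√(1 + 8Fr₁²) − 1] = ½[√265.50 − 1] = 7.647.
y₂ = 7.647 × 1.001 = 7.655 m.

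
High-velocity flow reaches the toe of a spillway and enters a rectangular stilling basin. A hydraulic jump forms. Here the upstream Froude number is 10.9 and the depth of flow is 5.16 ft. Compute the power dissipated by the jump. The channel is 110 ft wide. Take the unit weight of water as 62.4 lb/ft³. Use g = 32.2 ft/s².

Fr₁ = 10.9 (given).
Bélanger equation: y₂/y₁ = ½[√(1 + 8Fr₁²) − 1] = ½[√951.5 − 1] = 14.9.
y₂ = 14.9 × 5.16 = 77.0 ft.
V₁ = Fr₁·√(g·y₁) = 10.9×√(32.2×5.16) = 141 ft/s; q = V₁·y₁ = 725 ft²/s. V₂ = q/y₂ = 725/77.0 = 9.42 ft/s. E₁ = y₁ + V₁²/2g = 312 ft; E₂ = y₂ + V₂²/2g = 78.4 ft. ΔE = E₁ − E₂ = 233 ft.
Q = q·b = 725 × 110 = 79748 cfs. P = γ·Q·ΔE/550 = 62.4 × 79748 × 233 / 550 = 2110950 hp.

P = 2110950 hp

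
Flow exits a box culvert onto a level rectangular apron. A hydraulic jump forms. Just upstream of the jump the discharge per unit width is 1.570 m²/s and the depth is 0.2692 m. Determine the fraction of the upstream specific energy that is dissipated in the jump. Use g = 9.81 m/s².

V₁ = q/y₁ = 1.570/0.2692 = 5.832 m/s. Fr₁ = V₁/√(g·y₁) = 5.832/√(9.81×0.2692) = 3.589.
From the momentum equation for a rectangular channel, y₂/y₁ = ½[√(1 + 8Fr₁²) − 1] = ½[√104.04 − 1] = 4.600.
y₂ = 4.600 × 0.2692 = 1.238 m.
E₁ = y₁ + V₁²/2g = 2.003 m. ΔE = (y₂ − y₁)³/(4y₁y₂) = 0.6826 m. ΔE/E₁ = 0.6826/2.003 = 0.341.

ΔE/E₁ = 0.341 (34.1%)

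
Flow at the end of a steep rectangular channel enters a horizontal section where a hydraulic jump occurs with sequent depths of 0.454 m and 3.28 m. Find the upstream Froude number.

For a rectangular channel the momentum equation gives q² = ½·g·y₁·y₂·(y₁ + y₂) = ½×9.81×0.454×3.28×3.73 = 27.3.
q = √27.3 = 5.22 m²/s.
V₁ = q/y₁ = 11.5 m/s; Fr₁ = V₁/√(g·y₁) = 5.45.

Fr₁ = 5.45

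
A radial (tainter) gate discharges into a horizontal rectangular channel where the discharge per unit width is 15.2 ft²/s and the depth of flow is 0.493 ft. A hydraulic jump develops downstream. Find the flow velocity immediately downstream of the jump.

V₂ = 2.95 ft/s

V₁ = q/y₁ = 15.2/0.493 = 30.8 ft/s. Fr₁ = V₁/√(g·y₁) = 30.8/√(32.2×0.493) = 7.74.
Conjugate-depth relation: y₂/y₁ = ½[√(1 + 8Fr₁²) − 1] = ½[√480.0 − 1] = 10.5.
y₂ = 10.5 × 0.493 = 5.15 ft.
V₂ = q/y₂ = 15.2/5.15 = 2.95 ft/s.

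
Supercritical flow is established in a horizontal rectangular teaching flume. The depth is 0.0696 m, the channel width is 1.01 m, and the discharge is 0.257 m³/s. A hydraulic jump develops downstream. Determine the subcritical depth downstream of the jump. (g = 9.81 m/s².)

y₂ = 0.402 m

q = Q/b = 0.257/1.01 = 0.254 m²/s; V₁ = q/y₁ = 3.66 m/s. Fr₁ = V₁/√(g·y₁) = 4.42.
From the momentum equation for a rectangular channel, y₂/y₁ = ½[√(1 + 8Fr₁²) − 1] = ½[√157.6 − 1] = 5.78.
y₂ = 5.78 × 0.0696 = 0.402 m.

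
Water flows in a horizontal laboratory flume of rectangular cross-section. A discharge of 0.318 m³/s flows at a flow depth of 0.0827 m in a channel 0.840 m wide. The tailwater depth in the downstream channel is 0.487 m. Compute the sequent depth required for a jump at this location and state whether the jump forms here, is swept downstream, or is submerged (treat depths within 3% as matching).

q = Q/b = 0.318/0.840 = 0.379 m²/s; V₁ = q/y₁ = 4.58 m/s. Fr₁ = V₁/√(g·y₁) = 5.08.
By Bélanger, y₂/y₁ = ½[√(1 + 8Fr₁²) − 1] = ½[√207.6 − 1] = 6.70.
y₂ = 6.70 × 0.0827 = 0.554 m.
Tailwater y_tw = 0.487 m: y_tw < y₂, so the jump is swept downstream.

y₂ = 0.554 m; the jump is swept downstream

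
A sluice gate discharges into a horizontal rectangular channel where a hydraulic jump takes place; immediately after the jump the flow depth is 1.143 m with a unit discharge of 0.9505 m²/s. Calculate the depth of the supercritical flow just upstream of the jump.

V₂ = q/y₂ = 0.9505/1.143 = 0.8316 m/s; Fr₂ = V₂/√(g·y₂) = 0.2483.
From the momentum equation (using Fr₂), y₁/y₂ = ½[√(1 + 8Fr₂²) − 1] = ½[√1.4934 − 1] = 0.1110.
y₁ = 0.1110 × 1.143 = 0.1269 m.

y₁ = 0.1269 m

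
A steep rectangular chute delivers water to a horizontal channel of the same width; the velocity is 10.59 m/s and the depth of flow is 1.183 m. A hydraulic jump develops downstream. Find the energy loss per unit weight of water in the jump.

ΔE = 1.885 m

Fr₁ = V₁/√(g·y₁) = 10.59/√(9.81×1.183) = 3.109.
Conjugate-depth relation: y₂/y₁ = ½[√(1 + 8Fr₁²) − 1] = ½[√78.309 − 1] = 3.925.
y₂ = 3.925 × 1.183 = 4.643 m.
Head loss: ΔE = (y₂ − y₁)³/(4y₁y₂) = (4.643 − 1.183)³/(4×1.183×4.643) = 41.42/21.97 = 1.885 m.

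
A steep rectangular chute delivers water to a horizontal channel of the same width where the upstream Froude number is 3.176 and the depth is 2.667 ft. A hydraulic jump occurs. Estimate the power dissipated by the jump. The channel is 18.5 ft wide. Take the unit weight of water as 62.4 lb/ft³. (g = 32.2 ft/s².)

Fr₁ = 3.176 (given).
Sequent-depth ratio: y₂/y₁ = ½[√(1 + 8Fr₁²) − 1] = ½[√81.696 − 1] = 4.019.
y₂ = 4.019 × 2.667 = 10.72 ft.
V₁ = Fr₁·√(g·y₁) = 3.176×√(32.2×2.667) = 29.43 ft/s; q = V₁·y₁ = 78.50 ft²/s. V₂ = q/y₂ = 78.50/10.72 = 7.323 ft/s. E₁ = y₁ + V₁²/2g = 16.12 ft; E₂ = y₂ + V₂²/2g = 11.55 ft. ΔE = E₁ − E₂ = 4.566 ft.
Q = q·b = 78.50 × 18.5 = 1452 cfs. P = γ·Q·ΔE/550 = 62.4 × 1452 × 4.566 / 550 = 752.3 hp.

P = 752.3 hp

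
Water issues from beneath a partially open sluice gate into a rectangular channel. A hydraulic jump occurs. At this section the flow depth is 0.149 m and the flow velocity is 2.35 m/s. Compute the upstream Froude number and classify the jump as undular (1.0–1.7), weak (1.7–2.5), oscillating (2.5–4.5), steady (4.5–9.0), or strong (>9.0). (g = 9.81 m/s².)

Fr₁ = 1.94; weak jump

Fr₁ = V₁/√(g·y₁) = 2.35/√(9.81×0.149) = 1.94.
Fr₁ = 1.94 lies in the weak range.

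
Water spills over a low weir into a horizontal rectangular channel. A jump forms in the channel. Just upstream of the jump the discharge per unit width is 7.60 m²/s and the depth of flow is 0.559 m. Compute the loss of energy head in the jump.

V₁ = q/y₁ = 7.60/0.559 = 13.6 m/s. Fr₁ = V₁/√(g·y₁) = 13.6/√(9.81×0.559) = 5.81.
From the momentum equation for a rectangular channel, y₂/y₁ = ½[√(1 + 8Fr₁²) − 1] = ½[√270.7 − 1] = 7.73.
y₂ = 7.73 × 0.559 = 4.32 m.
V₂ = q/y₂ = 7.60/4.32 = 1.76 m/s. E₁ = y₁ + V₁²/2g = 9.98 m; E₂ = y₂ + V₂²/2g = 4.48 m. ΔE = E₁ − E₂ = 5.50 m.

ΔE = 5.50 m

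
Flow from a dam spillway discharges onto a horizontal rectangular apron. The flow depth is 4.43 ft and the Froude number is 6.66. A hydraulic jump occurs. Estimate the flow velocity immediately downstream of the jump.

V₂ = 8.91 ft/s

Fr₁ = 6.66 (given).
By Bélanger, y₂/y₁ = ½[√(1 + 8Fr₁²) − 1] = ½[√355.8 − 1] = 8.93.
y₂ = 8.93 × 4.43 = 39.6 ft.
V₁ = Fr₁·√(g·y₁) = 6.66×√(32.2×4.43) = 79.5 ft/s; q = V₁·y₁ = 352 ft²/s.
V₂ = q/y₂ = 352/39.6 = 8.91 ft/s.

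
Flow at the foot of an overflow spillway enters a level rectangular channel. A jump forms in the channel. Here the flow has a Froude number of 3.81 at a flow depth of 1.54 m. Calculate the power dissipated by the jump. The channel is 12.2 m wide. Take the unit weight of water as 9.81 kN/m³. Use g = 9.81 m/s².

Fr₁ = 3.81 (given).
By Bélanger, y₂/y₁ = ½[√(1 + 8Fr₁²) − 1] = ½[√117.1 − 1] = 4.91.
y₂ = 4.91 × 1.54 = 7.56 m.
V₁ = Fr₁·√(g·y₁) = 3.81×√(9.81×1.54) = 14.8 m/s; q = V₁·y₁ = 22.8 m²/s. V₂ = q/y₂ = 22.8/7.56 = 3.02 m/s. E₁ = y₁ + V₁²/2g = 12.7 m; E₂ = y₂ + V₂²/2g = 8.03 m. ΔE = E₁ − E₂ = 4.69 m.
Q = q·b = 22.8 × 12.2 = 278 m³/s. P = γ·Q·ΔE = 9.81 × 278 × 4.69 = 12803 kW.

P = 12803 kW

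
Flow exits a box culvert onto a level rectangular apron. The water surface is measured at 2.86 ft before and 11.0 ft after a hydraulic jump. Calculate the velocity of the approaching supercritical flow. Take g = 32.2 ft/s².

For a rectangular channel the momentum equation gives q² = ½·g·y₁·y₂·(y₁ + y₂) = ½×32.2×2.86×11.0×13.9 = 7020.
q = √7020 = 83.8 ft²/s.
V₁ = q/y₁ = 83.8/2.86 = 29.3 ft/s.

V₁ = 29.3 ft/s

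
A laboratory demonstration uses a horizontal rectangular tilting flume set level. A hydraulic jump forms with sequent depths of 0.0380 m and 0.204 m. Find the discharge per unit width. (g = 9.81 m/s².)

For a rectangular channel the momentum equation gives q² = ½·g·y₁·y₂·(y₁ + y₂) = ½×9.81×0.0380×0.204×0.242 = 0.00920.
q = √0.00920 = 0.0959 m²/s.

q = 0.0959 m²/s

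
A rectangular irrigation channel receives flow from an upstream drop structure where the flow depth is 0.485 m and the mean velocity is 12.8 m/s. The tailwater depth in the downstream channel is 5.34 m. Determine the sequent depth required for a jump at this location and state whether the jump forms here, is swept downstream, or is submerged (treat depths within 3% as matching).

Fr₁ = V₁/√(g·y₁) = 12.8/√(9.81×0.485) = 5.87.
Sequent-depth ratio: y₂/y₁ = ½[√(1 + 8Fr₁²) − 1] = ½[√276.5 − 1] = 7.81.
y₂ = 7.81 × 0.485 = 3.79 m.
Tailwater y_tw = 5.34 m: y_tw > y₂, so the jump is submerged.

y₂ = 3.79 m; the jump is submerged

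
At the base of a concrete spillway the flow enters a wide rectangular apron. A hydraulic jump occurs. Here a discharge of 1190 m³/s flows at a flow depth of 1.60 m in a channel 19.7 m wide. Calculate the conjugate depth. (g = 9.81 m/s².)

q = Q/b = 1190/19.7 = 60.4 m²/s; V₁ = q/y₁ = 37.8 m/s. Fr₁ = V₁/√(g·y₁) = 9.53.
Sequent-depth ratio: y₂/y₁ = ½[√(1 + 8Fr₁²) − 1] = ½[√727.5 − 1] = 13.0.
y₂ = 13.0 × 1.60 = 20.8 m.

y₂ = 20.8 m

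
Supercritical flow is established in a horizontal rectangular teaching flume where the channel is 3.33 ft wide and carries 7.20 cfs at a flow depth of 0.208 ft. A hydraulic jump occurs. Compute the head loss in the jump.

ΔE = 0.742 ft

q = Q/b = 7.20/3.33 = 2.16 ft²/s; V₁ = q/y₁ = 10.4 ft/s. Fr₁ = V₁/√(g·y₁) = 4.02.
From the momentum equation for a rectangular channel, y₂/y₁ = ½[√(1 + 8Fr₁²) − 1] = ½[√130.1 − 1] = 5.20.
y₂ = 5.20 × 0.208 = 1.08 ft.
Head loss: ΔE = (y₂ − y₁)³/(4y₁y₂) = (1.08 − 0.208)³/(4×0.208×1.08) = 0.668/0.900 = 0.742 ft.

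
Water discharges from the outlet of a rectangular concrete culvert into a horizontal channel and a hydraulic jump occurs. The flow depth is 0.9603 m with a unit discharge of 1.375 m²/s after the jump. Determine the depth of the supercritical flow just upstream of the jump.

y₁ = 0.3148 m

V₂ = q/y₂ = 1.375/0.9603 = 1.432 m/s; Fr₂ = V₂/√(g·y₂) = 0.4665.
From the momentum equation (using Fr₂), y₁/y₂ = ½[√(1 + 8Fr₂²) − 1] = ½[√2.7410 − 1] = 0.3278.
y₁ = 0.3278 × 0.9603 = 0.3148 m.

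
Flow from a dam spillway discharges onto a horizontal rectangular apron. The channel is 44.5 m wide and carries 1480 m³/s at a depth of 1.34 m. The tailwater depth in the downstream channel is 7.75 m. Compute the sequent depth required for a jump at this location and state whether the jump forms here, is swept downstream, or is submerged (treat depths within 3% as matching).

q = Q/b = 1480/44.5 = 33.3 m²/s; V₁ = q/y₁ = 24.8 m/s. Fr₁ = V₁/√(g·y₁) = 6.85.
From the momentum equation for a rectangular channel, y₂/y₁ = ½[√(1 + 8Fr₁²) − 1] = ½[√375.9 − 1] = 9.19.
y₂ = 9.19 × 1.34 = 12.3 m.
Tailwater y_tw = 7.75 m: y_tw < y₂, so the jump is swept downstream.

y₂ = 12.3 m; the jump is swept downstream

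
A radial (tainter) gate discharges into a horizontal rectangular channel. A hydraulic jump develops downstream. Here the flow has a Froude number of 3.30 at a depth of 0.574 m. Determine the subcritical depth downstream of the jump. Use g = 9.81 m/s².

y₂ = 2.41 m

Fr₁ = 3.30 (given).
Sequent-depth ratio: y₂/y₁ = ½[√(1 + 8Fr₁²) − 1] = ½[√88.12 − 1] = 4.19.
y₂ = 4.19 × 0.574 = 2.41 m.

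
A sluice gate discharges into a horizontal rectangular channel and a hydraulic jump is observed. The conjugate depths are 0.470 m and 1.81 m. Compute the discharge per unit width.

q = 3.08 m²/s

For a rectangular channel the momentum equation gives q² = ½·g·y₁·y₂·(y₁ + y₂) = ½×9.81×0.470×1.81×2.28 = 9.51.
q = √9.51 = 3.08 m²/s.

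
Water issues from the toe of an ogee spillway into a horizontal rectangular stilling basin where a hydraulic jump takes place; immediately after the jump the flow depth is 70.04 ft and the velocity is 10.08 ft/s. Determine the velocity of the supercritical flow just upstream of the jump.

V₁ = 121.2 ft/s

Fr₂ = V₂/√(g·y₂) = 10.08/√(32.2×70.04) = 0.2123.
Applying the sequent-depth relation in reverse, y₁/y₂ = ½[√(1 + 8Fr₂²) − 1] = ½[√1.3604 − 1] = 0.08319.
y₁ = 0.08319 × 70.04 = 5.826 ft.
V₁ = q/y₁ = 706.0/5.826 = 121.2 ft/s.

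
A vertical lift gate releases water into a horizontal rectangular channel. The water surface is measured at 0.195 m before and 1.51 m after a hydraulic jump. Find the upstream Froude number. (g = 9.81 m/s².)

Fr₁ = 5.82

For a rectangular channel the momentum equation gives q² = ½·g·y₁·y₂·(y₁ + y₂) = ½×9.81×0.195×1.51×1.71 = 2.46.
q = √2.46 = 1.57 m²/s.
V₁ = q/y₁ = 8.05 m/s; Fr₁ = V₁/√(g·y₁) = 5.82.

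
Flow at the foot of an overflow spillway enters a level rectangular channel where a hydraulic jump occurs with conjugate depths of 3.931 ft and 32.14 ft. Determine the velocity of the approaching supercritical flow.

V₁ = 68.91 ft/s

For a rectangular channel the momentum equation gives q² = ½·g·y₁·y₂·(y₁ + y₂) = ½×32.2×3.931×32.14×36.07 = 73372.
q = √73372 = 270.9 ft²/s.
V₁ = q/y₁ = 270.9/3.931 = 68.91 ft/s.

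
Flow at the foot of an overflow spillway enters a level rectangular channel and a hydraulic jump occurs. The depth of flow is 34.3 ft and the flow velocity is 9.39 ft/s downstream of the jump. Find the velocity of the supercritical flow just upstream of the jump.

Fr₂ = V₂/√(g·y₂) = 9.39/√(32.2×34.3) = 0.283.
Since the conjugate-depth ratio holds either way, y₁/y₂ = ½[√(1 + 8Fr₂²) − 1] = ½[√1.639 − 1] = 0.140.
y₁ = 0.140 × 34.3 = 4.80 ft.
V₁ = q/y₁ = 322/4.80 = 67.0 ft/s.

V₁ = 67.0 ft/s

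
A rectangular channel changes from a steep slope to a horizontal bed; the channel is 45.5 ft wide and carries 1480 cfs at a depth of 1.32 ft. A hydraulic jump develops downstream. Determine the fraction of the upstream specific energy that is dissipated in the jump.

ΔE/E₁ = 0.365 (36.5%)

q = Q/b = 1480/45.5 = 32.5 ft²/s; V₁ = q/y₁ = 24.6 ft/s. Fr₁ = V₁/√(g·y₁) = 3.78.
Conjugate-depth relation: y₂/y₁ = ½[√(1 + 8Fr₁²) − 1] = ½[√115.3 − 1] = 4.87.
y₂ = 4.87 × 1.32 = 6.43 ft.
E₁ = y₁ + V₁²/2g = 10.7 ft. ΔE = (y₂ − y₁)³/(4y₁y₂) = 3.92 ft. ΔE/E₁ = 3.92/10.7 = 0.365.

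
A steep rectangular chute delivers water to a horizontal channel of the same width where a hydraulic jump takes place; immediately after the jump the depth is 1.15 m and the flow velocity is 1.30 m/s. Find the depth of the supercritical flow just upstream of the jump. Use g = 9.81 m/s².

y₁ = 0.278 m

Fr₂ = V₂/√(g·y₂) = 1.30/√(9.81×1.15) = 0.387.
Applying the sequent-depth relation in reverse, y₁/y₂ = ½[√(1 + 8Fr₂²) − 1] = ½[√2.198 − 1] = 0.241.
y₁ = 0.241 × 1.15 = 0.278 m.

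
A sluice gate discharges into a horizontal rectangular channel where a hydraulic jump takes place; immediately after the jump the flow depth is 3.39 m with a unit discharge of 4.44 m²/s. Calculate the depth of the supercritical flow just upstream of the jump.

V₂ = q/y₂ = 4.44/3.39 = 1.31 m/s; Fr₂ = V₂/√(g·y₂) = 0.227.
Applying the sequent-depth relation in reverse, y₁/y₂ = ½[√(1 + 8Fr₂²) − 1] = ½[√1.413 − 1] = 0.0943.
y₁ = 0.0943 × 3.39 = 0.320 m.

y₁ = 0.320 m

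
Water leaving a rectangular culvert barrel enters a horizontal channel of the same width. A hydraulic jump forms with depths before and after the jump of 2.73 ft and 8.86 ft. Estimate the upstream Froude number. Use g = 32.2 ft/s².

For a rectangular channel the momentum equation gives q² = ½·g·y₁·y₂·(y₁ + y₂) = ½×32.2×2.73×8.86×11.6 = 4513.
q = √4513 = 67.2 ft²/s.
V₁ = q/y₁ = 24.6 ft/s; Fr₁ = V₁/√(g·y₁) = 2.62.

Fr₁ = 2.62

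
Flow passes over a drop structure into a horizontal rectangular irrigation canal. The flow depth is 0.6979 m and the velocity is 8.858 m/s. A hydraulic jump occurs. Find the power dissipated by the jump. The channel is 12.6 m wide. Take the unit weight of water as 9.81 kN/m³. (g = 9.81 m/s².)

P = 1125 kW

Fr₁ = V₁/√(g·y₁) = 8.858/√(9.81×0.6979) = 3.385.
By Bélanger, y₂/y₁ = ½[√(1 + 8Fr₁²) − 1] = ½[√92.685 − 1] = 4.314.
y₂ = 4.314 × 0.6979 = 3.011 m.
q = V₁·y₁ = 8.858 × 0.6979 = 6.182 m²/s. V₂ = q/y₂ = 6.182/3.011 = 2.053 m/s. E₁ = y₁ + V₁²/2g = 4.697 m; E₂ = y₂ + V₂²/2g = 3.225 m. ΔE = E₁ − E₂ = 1.472 m.
Q = q·b = 6.182 × 12.6 = 77.89 m³/s. P = γ·Q·ΔE = 9.81 × 77.89 × 1.472 = 1125 kW.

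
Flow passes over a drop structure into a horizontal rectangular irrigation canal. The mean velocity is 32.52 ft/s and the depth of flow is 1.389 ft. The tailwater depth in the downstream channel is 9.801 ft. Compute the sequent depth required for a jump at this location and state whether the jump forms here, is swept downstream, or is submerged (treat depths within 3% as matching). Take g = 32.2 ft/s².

y₂ = 8.883 ft; the jump is submerged

Fr₁ = V₁/√(g·y₁) = 32.52/√(32.2×1.389) = 4.863.
From the momentum equation for a rectangular channel, y₂/y₁ = ½[√(1 + 8Fr₁²) − 1] = ½[√190.16 − 1] = 6.395.
y₂ = 6.395 × 1.389 = 8.883 ft.
Tailwater y_tw = 9.801 ft: y_tw > y₂, so the jump is submerged.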